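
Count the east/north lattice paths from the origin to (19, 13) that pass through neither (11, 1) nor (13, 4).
Number of paths = 334550660

Inclusion–exclusion. Total paths: C(32, 19) = 347373600. Through P₁: C(12, 11)·C(20, 8) = 1511640. Through P₂: C(17, 13)·C(15, 6) = 11911900. Since P₁ is strictly southwest of P₂, a monotone path through both must visit P₁ then P₂; paths through both = C(12, 11)·C(5, 2)·C(15, 6) = 600600. Avoid both = 347373600 − 1511640 − 11911900 + 600600 = 334550660.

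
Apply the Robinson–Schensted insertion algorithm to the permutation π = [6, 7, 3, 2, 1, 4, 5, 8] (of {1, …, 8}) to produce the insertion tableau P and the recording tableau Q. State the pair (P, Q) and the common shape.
P = [1, 4, 5, 8] / [2, 7] / [3] / [6];  Q = [1, 2, 7, 8] / [3, 6] / [4] / [5];  common shape = (4, 2, 1, 1)

Row-insert the values π_1, π_2, … into P one at a time, bumping the leftmost entry strictly greater than the inserted value down to the next row. The recording tableau Q records, in position (i, j), the step at which that cell was added to P.
  Insert 6 (step 1): P = [6];  Q = [1]
  Insert 7 (step 2): P = [6, 7];  Q = [1, 2]
  Insert 3 (step 3): P = [3, 7] / [6];  Q = [1, 2] / [3]
  Insert 2 (step 4): P = [2, 7] / [3] / [6];  Q = [1, 2] / [3] / [4]
  Insert 1 (step 5): P = [1, 7] / [2] / [3] / [6];  Q = [1, 2] / [3] / [4] / [5]
  Insert 4 (step 6): P = [1, 4] / [2, 7] / [3] / [6];  Q = [1, 2] / [3, 6] / [4] / [5]
  Insert 5 (step 7): P = [1, 4, 5] / [2, 7] / [3] / [6];  Q = [1, 2, 7] / [3, 6] / [4] / [5]
  Insert 8 (step 8): P = [1, 4, 5, 8] / [2, 7] / [3] / [6];  Q = [1, 2, 7, 8] / [3, 6] / [4] / [5]
Final shape: (4, 2, 1, 1).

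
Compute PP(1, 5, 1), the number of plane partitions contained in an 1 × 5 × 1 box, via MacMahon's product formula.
PP(1, 5, 1) = 6

Evaluate the triple product over i = 1..1, j = 1..5, k = 1..1. The factors are (2/1) · (3/2) · (4/3) · (5/4) · (6/5). The numerators and denominators telescope so the product is an integer; carrying out the multiplication exactly gives PP(1, 5, 1) = 6.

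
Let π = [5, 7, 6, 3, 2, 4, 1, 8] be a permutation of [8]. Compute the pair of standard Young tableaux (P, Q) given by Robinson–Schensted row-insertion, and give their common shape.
P = [1, 4, 8] / [2, 6] / [3] / [5] / [7];  Q = [1, 2, 8] / [3, 6] / [4] / [5] / [7];  common shape = (3, 2, 1, 1, 1)

Row-insert the values π_1, π_2, … into P one at a time, bumping the leftmost entry strictly greater than the inserted value down to the next row. The recording tableau Q records, in position (i, j), the step at which that cell was added to P.
  Insert 5 (step 1): P = [5];  Q = [1]
  Insert 7 (step 2): P = [5, 7];  Q = [1, 2]
  Insert 6 (step 3): P = [5, 6] / [7];  Q = [1, 2] / [3]
  Insert 3 (step 4): P = [3, 6] / [5] / [7];  Q = [1, 2] / [3] / [4]
  Insert 2 (step 5): P = [2, 6] / [3] / [5] / [7];  Q = [1, 2] / [3] / [4] / [5]
  Insert 4 (step 6): P = [2, 4] / [3, 6] / [5] / [7];  Q = [1, 2] / [3, 6] / [4] / [5]
  Insert 1 (step 7): P = [1, 4] / [2, 6] / [3] / [5] / [7];  Q = [1, 2] / [3, 6] / [4] / [5] / [7]
  Insert 8 (step 8): P = [1, 4, 8] / [2, 6] / [3] / [5] / [7];  Q = [1, 2, 8] / [3, 6] / [4] / [5] / [7]
Final shape: (3, 2, 1, 1, 1).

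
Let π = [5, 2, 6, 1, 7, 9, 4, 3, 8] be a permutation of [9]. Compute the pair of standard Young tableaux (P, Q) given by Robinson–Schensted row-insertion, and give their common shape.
P = [1, 3, 7, 8] / [2, 4, 9] / [5, 6];  Q = [1, 3, 5, 6] / [2, 7, 9] / [4, 8];  common shape = (4, 3, 2)

Row-insert the values π_1, π_2, … into P one at a time, bumping the leftmost entry strictly greater than the inserted value down to the next row. The recording tableau Q records, in position (i, j), the step at which that cell was added to P.
  Insert 5 (step 1): P = [5];  Q = [1]
  Insert 2 (step 2): P = [2] / [5];  Q = [1] / [2]
  Insert 6 (step 3): P = [2, 6] / [5];  Q = [1, 3] / [2]
  Insert 1 (step 4): P = [1, 6] / [2] / [5];  Q = [1, 3] / [2] / [4]
  Insert 7 (step 5): P = [1, 6, 7] / [2] / [5];  Q = [1, 3, 5] / [2] / [4]
  Insert 9 (step 6): P = [1, 6, 7, 9] / [2] / [5];  Q = [1, 3, 5, 6] / [2] / [4]
  Insert 4 (step 7): P = [1, 4, 7, 9] / [2, 6] / [5];  Q = [1, 3, 5, 6] / [2, 7] / [4]
  Insert 3 (step 8): P = [1, 3, 7, 9] / [2, 4] / [5, 6];  Q = [1, 3, 5, 6] / [2, 7] / [4, 8]
  Insert 8 (step 9): P = [1, 3, 7, 8] / [2, 4, 9] / [5, 6];  Q = [1, 3, 5, 6] / [2, 7, 9] / [4, 8]
Final shape: (4, 3, 2).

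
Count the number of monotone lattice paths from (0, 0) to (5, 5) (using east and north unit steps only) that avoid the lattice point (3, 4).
Number of paths = 147

Total paths from (0, 0) to (5, 5): C(10, 5) = 252. Paths through (3, 4): (paths (0, 0) → (3, 4)) × (paths (3, 4) → (5, 5)) = C(7, 3) · C(3, 2) = 35 · 3 = 105. Avoidance count = 252 − 105 = 147.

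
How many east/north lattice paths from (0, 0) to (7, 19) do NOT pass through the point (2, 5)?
Number of paths = 413612

Total paths from (0, 0) to (7, 19): C(26, 7) = 657800. Paths through (2, 5): (paths (0, 0) → (2, 5)) × (paths (2, 5) → (7, 19)) = C(7, 2) · C(19, 5) = 21 · 11628 = 244188. Avoidance count = 657800 − 244188 = 413612.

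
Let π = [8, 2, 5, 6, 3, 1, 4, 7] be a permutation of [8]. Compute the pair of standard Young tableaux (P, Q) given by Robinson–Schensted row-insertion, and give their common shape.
P = [1, 3, 4, 7] / [2, 6] / [5] / [8];  Q = [1, 3, 4, 8] / [2, 7] / [5] / [6];  common shape = (4, 2, 1, 1)

Row-insert the values π_1, π_2, … into P one at a time, bumping the leftmost entry strictly greater than the inserted value down to the next row. The recording tableau Q records, in position (i, j), the step at which that cell was added to P.
  Insert 8 (step 1): P = [8];  Q = [1]
  Insert 2 (step 2): P = [2] / [8];  Q = [1] / [2]
  Insert 5 (step 3): P = [2, 5] / [8];  Q = [1, 3] / [2]
  Insert 6 (step 4): P = [2, 5, 6] / [8];  Q = [1, 3, 4] / [2]
  Insert 3 (step 5): P = [2, 3, 6] / [5] / [8];  Q = [1, 3, 4] / [2] / [5]
  Insert 1 (step 6): P = [1, 3, 6] / [2] / [5] / [8];  Q = [1, 3, 4] / [2] / [5] / [6]
  Insert 4 (step 7): P = [1, 3, 4] / [2, 6] / [5] / [8];  Q = [1, 3, 4] / [2, 7] / [5] / [6]
  Insert 7 (step 8): P = [1, 3, 4, 7] / [2, 6] / [5] / [8];  Q = [1, 3, 4, 8] / [2, 7] / [5] / [6]
Final shape: (4, 2, 1, 1).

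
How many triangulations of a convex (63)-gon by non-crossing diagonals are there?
C_61 = 6182127958584855650487080847216336

These polygon triangulations are counted by the Catalan number C_n = (1/(n + 1)) · C(2n, n). For n = 61: C_61 = (1/62) · C(122, 61) = 383291933432261050330199012527412832/62 = 6182127958584855650487080847216336.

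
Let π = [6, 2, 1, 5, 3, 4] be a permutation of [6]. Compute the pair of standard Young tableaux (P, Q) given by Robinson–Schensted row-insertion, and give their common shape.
P = [1, 3, 4] / [2, 5] / [6];  Q = [1, 4, 6] / [2, 5] / [3];  common shape = (3, 2, 1)

Row-insert the values π_1, π_2, … into P one at a time, bumping the leftmost entry strictly greater than the inserted value down to the next row. The recording tableau Q records, in position (i, j), the step at which that cell was added to P.
  Insert 6 (step 1): P = [6];  Q = [1]
  Insert 2 (step 2): P = [2] / [6];  Q = [1] / [2]
  Insert 1 (step 3): P = [1] / [2] / [6];  Q = [1] / [2] / [3]
  Insert 5 (step 4): P = [1, 5] / [2] / [6];  Q = [1, 4] / [2] / [3]
  Insert 3 (step 5): P = [1, 3] / [2, 5] / [6];  Q = [1, 4] / [2, 5] / [3]
  Insert 4 (step 6): P = [1, 3, 4] / [2, 5] / [6];  Q = [1, 4, 6] / [2, 5] / [3]
Final shape: (3, 2, 1).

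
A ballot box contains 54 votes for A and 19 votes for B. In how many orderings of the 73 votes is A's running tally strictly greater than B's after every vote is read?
Strict-lead orderings = 76322270620811600

Total orderings of the 73 votes with 54 for A: C(73, 54) = 159186450151978480. By the Bertrand ballot formula (Cycle Lemma / reflection principle), the number of orderings in which A is strictly ahead of B throughout is (p − q)/(p + q) · C(p + q, p) = (54 − 19)/(54 + 19) · 159186450151978480 = 76322270620811600.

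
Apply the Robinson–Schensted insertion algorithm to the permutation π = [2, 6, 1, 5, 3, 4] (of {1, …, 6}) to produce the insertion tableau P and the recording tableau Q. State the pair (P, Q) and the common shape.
P = [1, 3, 4] / [2, 5] / [6];  Q = [1, 2, 6] / [3, 4] / [5];  common shape = (3, 2, 1)

Row-insert the values π_1, π_2, … into P one at a time, bumping the leftmost entry strictly greater than the inserted value down to the next row. The recording tableau Q records, in position (i, j), the step at which that cell was added to P.
  Insert 2 (step 1): P = [2];  Q = [1]
  Insert 6 (step 2): P = [2, 6];  Q = [1, 2]
  Insert 1 (step 3): P = [1, 6] / [2];  Q = [1, 2] / [3]
  Insert 5 (step 4): P = [1, 5] / [2, 6];  Q = [1, 2] / [3, 4]
  Insert 3 (step 5): P = [1, 3] / [2, 5] / [6];  Q = [1, 2] / [3, 4] / [5]
  Insert 4 (step 6): P = [1, 3, 4] / [2, 5] / [6];  Q = [1, 2, 6] / [3, 4] / [5]
Final shape: (3, 2, 1).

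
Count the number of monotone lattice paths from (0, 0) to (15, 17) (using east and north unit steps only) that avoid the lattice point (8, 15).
Number of paths = 548071416

Total paths from (0, 0) to (15, 17): C(32, 15) = 565722720. Paths through (8, 15): (paths (0, 0) → (8, 15)) × (paths (8, 15) → (15, 17)) = C(23, 8) · C(9, 7) = 490314 · 36 = 17651304. Avoidance count = 565722720 − 17651304 = 548071416.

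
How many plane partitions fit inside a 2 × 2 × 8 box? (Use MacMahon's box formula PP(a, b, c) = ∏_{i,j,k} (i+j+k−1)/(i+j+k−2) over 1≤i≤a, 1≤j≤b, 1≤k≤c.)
PP(2, 2, 8) = 825

Evaluate the triple product over i = 1..2, j = 1..2, k = 1..8. The factors are (2/1) · (3/2) · (4/3) · (5/4) · (6/5) · (7/6) · (8/7) · (9/8) · … (32 factors total). The numerators and denominators telescope so the product is an integer; carrying out the multiplication exactly gives PP(2, 2, 8) = 825.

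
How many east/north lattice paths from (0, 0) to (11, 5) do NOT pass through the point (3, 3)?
Number of paths = 3468

Total paths from (0, 0) to (11, 5): C(16, 11) = 4368. Paths through (3, 3): (paths (0, 0) → (3, 3)) × (paths (3, 3) → (11, 5)) = C(6, 3) · C(10, 8) = 20 · 45 = 900. Avoidance count = 4368 − 900 = 3468.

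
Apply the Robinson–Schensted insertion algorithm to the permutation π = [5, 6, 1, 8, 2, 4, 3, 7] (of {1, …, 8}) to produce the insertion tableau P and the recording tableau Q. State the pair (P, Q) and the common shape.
P = [1, 2, 3, 7] / [4, 6, 8] / [5];  Q = [1, 2, 4, 8] / [3, 5, 6] / [7];  common shape = (4, 3, 1)

Row-insert the values π_1, π_2, … into P one at a time, bumping the leftmost entry strictly greater than the inserted value down to the next row. The recording tableau Q records, in position (i, j), the step at which that cell was added to P.
  Insert 5 (step 1): P = [5];  Q = [1]
  Insert 6 (step 2): P = [5, 6];  Q = [1, 2]
  Insert 1 (step 3): P = [1, 6] / [5];  Q = [1, 2] / [3]
  Insert 8 (step 4): P = [1, 6, 8] / [5];  Q = [1, 2, 4] / [3]
  Insert 2 (step 5): P = [1, 2, 8] / [5, 6];  Q = [1, 2, 4] / [3, 5]
  Insert 4 (step 6): P = [1, 2, 4] / [5, 6, 8];  Q = [1, 2, 4] / [3, 5, 6]
  Insert 3 (step 7): P = [1, 2, 3] / [4, 6, 8] / [5];  Q = [1, 2, 4] / [3, 5, 6] / [7]
  Insert 7 (step 8): P = [1, 2, 3, 7] / [4, 6, 8] / [5];  Q = [1, 2, 4, 8] / [3, 5, 6] / [7]
Final shape: (4, 3, 1).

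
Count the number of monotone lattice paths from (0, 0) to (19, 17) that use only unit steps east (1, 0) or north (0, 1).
Number of paths = 8597496600

A monotone lattice path from (0, 0) to (19, 17) consists of 19 east steps and 17 north steps in some order, so it is determined by which 19 of the 36 steps are east. The count is C(36, 19) = 8597496600.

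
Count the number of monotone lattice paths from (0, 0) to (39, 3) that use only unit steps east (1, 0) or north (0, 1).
Number of paths = 11480

A monotone lattice path from (0, 0) to (39, 3) consists of 39 east steps and 3 north steps in some order, so it is determined by which 39 of the 42 steps are east. The count is C(42, 39) = 11480.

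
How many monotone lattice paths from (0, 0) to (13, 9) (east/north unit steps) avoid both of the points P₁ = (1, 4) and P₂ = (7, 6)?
Number of paths = 334096

Inclusion–exclusion. Total paths: C(22, 13) = 497420. Through P₁: C(5, 1)·C(17, 12) = 30940. Through P₂: C(13, 7)·C(9, 6) = 144144. Since P₁ is strictly southwest of P₂, a monotone path through both must visit P₁ then P₂; paths through both = C(5, 1)·C(8, 6)·C(9, 6) = 11760. Avoid both = 497420 − 30940 − 144144 + 11760 = 334096.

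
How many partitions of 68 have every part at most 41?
p(68, parts ≤ 41) = 3076003

Use the recurrence p(n, m) = p(n, m−1) + p(n−m, m): either the largest part is < m (count p(n, m−1)) or the largest part is exactly m (remove one copy of m, count p(n−m, m)). With p(0, ·) = 1 this gives p(68, parts ≤ 41) = 3076003. (By conjugating Young diagrams, this also counts partitions of 68 into at most 41 parts.)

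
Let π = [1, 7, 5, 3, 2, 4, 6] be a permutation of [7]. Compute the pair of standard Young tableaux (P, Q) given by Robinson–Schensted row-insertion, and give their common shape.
P = [1, 2, 4, 6] / [3] / [5] / [7];  Q = [1, 2, 6, 7] / [3] / [4] / [5];  common shape = (4, 1, 1, 1)

Row-insert the values π_1, π_2, … into P one at a time, bumping the leftmost entry strictly greater than the inserted value down to the next row. The recording tableau Q records, in position (i, j), the step at which that cell was added to P.
  Insert 1 (step 1): P = [1];  Q = [1]
  Insert 7 (step 2): P = [1, 7];  Q = [1, 2]
  Insert 5 (step 3): P = [1, 5] / [7];  Q = [1, 2] / [3]
  Insert 3 (step 4): P = [1, 3] / [5] / [7];  Q = [1, 2] / [3] / [4]
  Insert 2 (step 5): P = [1, 2] / [3] / [5] / [7];  Q = [1, 2] / [3] / [4] / [5]
  Insert 4 (step 6): P = [1, 2, 4] / [3] / [5] / [7];  Q = [1, 2, 6] / [3] / [4] / [5]
  Insert 6 (step 7): P = [1, 2, 4, 6] / [3] / [5] / [7];  Q = [1, 2, 6, 7] / [3] / [4] / [5]
Final shape: (4, 1, 1, 1).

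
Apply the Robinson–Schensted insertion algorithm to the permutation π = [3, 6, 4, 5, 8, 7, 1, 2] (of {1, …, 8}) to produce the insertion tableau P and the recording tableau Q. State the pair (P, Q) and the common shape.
P = [1, 2, 5, 7] / [3, 4] / [6, 8];  Q = [1, 2, 4, 5] / [3, 6] / [7, 8];  common shape = (4, 2, 2)

Row-insert the values π_1, π_2, … into P one at a time, bumping the leftmost entry strictly greater than the inserted value down to the next row. The recording tableau Q records, in position (i, j), the step at which that cell was added to P.
  Insert 3 (step 1): P = [3];  Q = [1]
  Insert 6 (step 2): P = [3, 6];  Q = [1, 2]
  Insert 4 (step 3): P = [3, 4] / [6];  Q = [1, 2] / [3]
  Insert 5 (step 4): P = [3, 4, 5] / [6];  Q = [1, 2, 4] / [3]
  Insert 8 (step 5): P = [3, 4, 5, 8] / [6];  Q = [1, 2, 4, 5] / [3]
  Insert 7 (step 6): P = [3, 4, 5, 7] / [6, 8];  Q = [1, 2, 4, 5] / [3, 6]
  Insert 1 (step 7): P = [1, 4, 5, 7] / [3, 8] / [6];  Q = [1, 2, 4, 5] / [3, 6] / [7]
  Insert 2 (step 8): P = [1, 2, 5, 7] / [3, 4] / [6, 8];  Q = [1, 2, 4, 5] / [3, 6] / [7, 8]
Final shape: (4, 2, 2).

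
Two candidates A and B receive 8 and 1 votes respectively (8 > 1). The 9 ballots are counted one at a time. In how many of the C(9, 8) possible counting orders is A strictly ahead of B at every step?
Strict-lead orderings = 7

Total orderings of the 9 votes with 8 for A: C(9, 8) = 9. By the Bertrand ballot formula (Cycle Lemma / reflection principle), the number of orderings in which A is strictly ahead of B throughout is (p − q)/(p + q) · C(p + q, p) = (8 − 1)/(8 + 1) · 9 = 7.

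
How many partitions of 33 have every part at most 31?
p(33, parts ≤ 31) = 10141

Use the recurrence p(n, m) = p(n, m−1) + p(n−m, m): either the largest part is < m (count p(n, m−1)) or the largest part is exactly m (remove one copy of m, count p(n−m, m)). With p(0, ·) = 1 this gives p(33, parts ≤ 31) = 10141. (By conjugating Young diagrams, this also counts partitions of 33 into at most 31 parts.)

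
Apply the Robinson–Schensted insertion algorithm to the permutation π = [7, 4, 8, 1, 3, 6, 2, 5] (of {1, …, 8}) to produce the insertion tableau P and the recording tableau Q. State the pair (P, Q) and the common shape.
P = [1, 2, 5] / [3, 6] / [4, 8] / [7];  Q = [1, 3, 6] / [2, 5] / [4, 8] / [7];  common shape = (3, 2, 2, 1)

Row-insert the values π_1, π_2, … into P one at a time, bumping the leftmost entry strictly greater than the inserted value down to the next row. The recording tableau Q records, in position (i, j), the step at which that cell was added to P.
  Insert 7 (step 1): P = [7];  Q = [1]
  Insert 4 (step 2): P = [4] / [7];  Q = [1] / [2]
  Insert 8 (step 3): P = [4, 8] / [7];  Q = [1, 3] / [2]
  Insert 1 (step 4): P = [1, 8] / [4] / [7];  Q = [1, 3] / [2] / [4]
  Insert 3 (step 5): P = [1, 3] / [4, 8] / [7];  Q = [1, 3] / [2, 5] / [4]
  Insert 6 (step 6): P = [1, 3, 6] / [4, 8] / [7];  Q = [1, 3, 6] / [2, 5] / [4]
  Insert 2 (step 7): P = [1, 2, 6] / [3, 8] / [4] / [7];  Q = [1, 3, 6] / [2, 5] / [4] / [7]
  Insert 5 (step 8): P = [1, 2, 5] / [3, 6] / [4, 8] / [7];  Q = [1, 3, 6] / [2, 5] / [4, 8] / [7]
Final shape: (3, 2, 2, 1).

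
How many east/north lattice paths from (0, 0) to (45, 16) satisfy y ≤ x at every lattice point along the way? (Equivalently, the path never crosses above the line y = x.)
Number of paths = 132262477204725

By the reflection principle (André's argument), the number of monotone paths to (45, 16) with n ≤ m that never go above y = x is C(61, 45) − C(61, 46) = 202802465047245 − 70539987842520 = 132262477204725.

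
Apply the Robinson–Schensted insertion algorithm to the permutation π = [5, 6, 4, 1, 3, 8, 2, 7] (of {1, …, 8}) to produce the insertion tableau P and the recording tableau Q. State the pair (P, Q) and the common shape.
P = [1, 2, 7] / [3, 6, 8] / [4] / [5];  Q = [1, 2, 6] / [3, 5, 8] / [4] / [7];  common shape = (3, 3, 1, 1)

Row-insert the values π_1, π_2, … into P one at a time, bumping the leftmost entry strictly greater than the inserted value down to the next row. The recording tableau Q records, in position (i, j), the step at which that cell was added to P.
  Insert 5 (step 1): P = [5];  Q = [1]
  Insert 6 (step 2): P = [5, 6];  Q = [1, 2]
  Insert 4 (step 3): P = [4, 6] / [5];  Q = [1, 2] / [3]
  Insert 1 (step 4): P = [1, 6] / [4] / [5];  Q = [1, 2] / [3] / [4]
  Insert 3 (step 5): P = [1, 3] / [4, 6] / [5];  Q = [1, 2] / [3, 5] / [4]
  Insert 8 (step 6): P = [1, 3, 8] / [4, 6] / [5];  Q = [1, 2, 6] / [3, 5] / [4]
  Insert 2 (step 7): P = [1, 2, 8] / [3, 6] / [4] / [5];  Q = [1, 2, 6] / [3, 5] / [4] / [7]
  Insert 7 (step 8): P = [1, 2, 7] / [3, 6, 8] / [4] / [5];  Q = [1, 2, 6] / [3, 5, 8] / [4] / [7]
Final shape: (3, 3, 1, 1).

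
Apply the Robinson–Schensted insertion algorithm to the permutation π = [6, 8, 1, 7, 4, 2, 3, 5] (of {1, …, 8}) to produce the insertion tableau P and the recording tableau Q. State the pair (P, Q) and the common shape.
P = [1, 2, 3, 5] / [4, 7] / [6] / [8];  Q = [1, 2, 7, 8] / [3, 4] / [5] / [6];  common shape = (4, 2, 1, 1)

Row-insert the values π_1, π_2, … into P one at a time, bumping the leftmost entry strictly greater than the inserted value down to the next row. The recording tableau Q records, in position (i, j), the step at which that cell was added to P.
  Insert 6 (step 1): P = [6];  Q = [1]
  Insert 8 (step 2): P = [6, 8];  Q = [1, 2]
  Insert 1 (step 3): P = [1, 8] / [6];  Q = [1, 2] / [3]
  Insert 7 (step 4): P = [1, 7] / [6, 8];  Q = [1, 2] / [3, 4]
  Insert 4 (step 5): P = [1, 4] / [6, 7] / [8];  Q = [1, 2] / [3, 4] / [5]
  Insert 2 (step 6): P = [1, 2] / [4, 7] / [6] / [8];  Q = [1, 2] / [3, 4] / [5] / [6]
  Insert 3 (step 7): P = [1, 2, 3] / [4, 7] / [6] / [8];  Q = [1, 2, 7] / [3, 4] / [5] / [6]
  Insert 5 (step 8): P = [1, 2, 3, 5] / [4, 7] / [6] / [8];  Q = [1, 2, 7, 8] / [3, 4] / [5] / [6]
Final shape: (4, 2, 1, 1).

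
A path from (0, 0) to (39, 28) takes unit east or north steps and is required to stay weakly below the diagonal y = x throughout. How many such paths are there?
Number of paths = 1759318006963275528

By the reflection principle (André's argument), the number of monotone paths to (39, 28) with n ≤ m that never go above y = x is C(67, 39) − C(67, 40) = 5864393356544251760 − 4105075349580976232 = 1759318006963275528.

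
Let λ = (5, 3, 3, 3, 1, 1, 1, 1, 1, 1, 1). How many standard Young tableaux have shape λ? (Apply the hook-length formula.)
# SYT of shape (5, 3, 3, 3, 1, 1, 1, 1, 1, 1, 1) = 42325920

Hook-length formula: f^λ = n! / Π hook(c), product over all cells c of the Young diagram. For λ = (5, 3, 3, 3, 1, 1, 1, 1, 1, 1, 1), n = 21 boxes. Hook lengths by row (left-to-right, top-to-bottom): [15, 7, 6, 2, 1]; [12, 4, 3]; [11, 3, 2]; [10, 2, 1]; [7]; [6]; [5]; [4]; [3]; [2]; [1]. Product of hooks = 1207084032000. So f^λ = 21! / 1207084032000 = 51090942171709440000 / 1207084032000 = 42325920.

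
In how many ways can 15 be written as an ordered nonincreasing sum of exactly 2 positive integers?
p(15, 2 parts) = 7

Partitions of n into exactly k parts ↔ partitions of n − k into at most k parts (subtract 1 from each part). For n = 15, k = 2, the partitions are: 14+1, 13+2, 12+3, 11+4, 10+5, 9+6, 8+7. Count = 7.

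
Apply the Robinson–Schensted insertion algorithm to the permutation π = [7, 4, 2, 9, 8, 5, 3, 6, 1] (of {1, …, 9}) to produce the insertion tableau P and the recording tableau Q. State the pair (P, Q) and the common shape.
P = [1, 3, 6] / [2, 5] / [4, 8] / [7] / [9];  Q = [1, 4, 8] / [2, 5] / [3, 6] / [7] / [9];  common shape = (3, 2, 2, 1, 1)

Row-insert the values π_1, π_2, … into P one at a time, bumping the leftmost entry strictly greater than the inserted value down to the next row. The recording tableau Q records, in position (i, j), the step at which that cell was added to P.
  Insert 7 (step 1): P = [7];  Q = [1]
  Insert 4 (step 2): P = [4] / [7];  Q = [1] / [2]
  Insert 2 (step 3): P = [2] / [4] / [7];  Q = [1] / [2] / [3]
  Insert 9 (step 4): P = [2, 9] / [4] / [7];  Q = [1, 4] / [2] / [3]
  Insert 8 (step 5): P = [2, 8] / [4, 9] / [7];  Q = [1, 4] / [2, 5] / [3]
  Insert 5 (step 6): P = [2, 5] / [4, 8] / [7, 9];  Q = [1, 4] / [2, 5] / [3, 6]
  Insert 3 (step 7): P = [2, 3] / [4, 5] / [7, 8] / [9];  Q = [1, 4] / [2, 5] / [3, 6] / [7]
  Insert 6 (step 8): P = [2, 3, 6] / [4, 5] / [7, 8] / [9];  Q = [1, 4, 8] / [2, 5] / [3, 6] / [7]
  Insert 1 (step 9): P = [1, 3, 6] / [2, 5] / [4, 8] / [7] / [9];  Q = [1, 4, 8] / [2, 5] / [3, 6] / [7] / [9]
Final shape: (3, 2, 2, 1, 1).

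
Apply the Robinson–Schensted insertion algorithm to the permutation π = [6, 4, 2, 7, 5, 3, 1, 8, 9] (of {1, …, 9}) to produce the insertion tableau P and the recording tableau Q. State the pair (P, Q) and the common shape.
P = [1, 3, 8, 9] / [2, 5] / [4, 7] / [6];  Q = [1, 4, 8, 9] / [2, 5] / [3, 6] / [7];  common shape = (4, 2, 2, 1)

Row-insert the values π_1, π_2, … into P one at a time, bumping the leftmost entry strictly greater than the inserted value down to the next row. The recording tableau Q records, in position (i, j), the step at which that cell was added to P.
  Insert 6 (step 1): P = [6];  Q = [1]
  Insert 4 (step 2): P = [4] / [6];  Q = [1] / [2]
  Insert 2 (step 3): P = [2] / [4] / [6];  Q = [1] / [2] / [3]
  Insert 7 (step 4): P = [2, 7] / [4] / [6];  Q = [1, 4] / [2] / [3]
  Insert 5 (step 5): P = [2, 5] / [4, 7] / [6];  Q = [1, 4] / [2, 5] / [3]
  Insert 3 (step 6): P = [2, 3] / [4, 5] / [6, 7];  Q = [1, 4] / [2, 5] / [3, 6]
  Insert 1 (step 7): P = [1, 3] / [2, 5] / [4, 7] / [6];  Q = [1, 4] / [2, 5] / [3, 6] / [7]
  Insert 8 (step 8): P = [1, 3, 8] / [2, 5] / [4, 7] / [6];  Q = [1, 4, 8] / [2, 5] / [3, 6] / [7]
  Insert 9 (step 9): P = [1, 3, 8, 9] / [2, 5] / [4, 7] / [6];  Q = [1, 4, 8, 9] / [2, 5] / [3, 6] / [7]
Final shape: (4, 2, 2, 1).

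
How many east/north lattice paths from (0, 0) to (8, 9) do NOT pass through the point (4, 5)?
Number of paths = 15490

Total paths from (0, 0) to (8, 9): C(17, 8) = 24310. Paths through (4, 5): (paths (0, 0) → (4, 5)) × (paths (4, 5) → (8, 9)) = C(9, 4) · C(8, 4) = 126 · 70 = 8820. Avoidance count = 24310 − 8820 = 15490.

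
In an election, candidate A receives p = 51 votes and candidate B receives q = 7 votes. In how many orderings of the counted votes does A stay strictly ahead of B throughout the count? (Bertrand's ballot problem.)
Strict-lead orderings = 228097584

Total orderings of the 58 votes with 51 for A: C(58, 51) = 300674088. By the Bertrand ballot formula (Cycle Lemma / reflection principle), the number of orderings in which A is strictly ahead of B throughout is (p − q)/(p + q) · C(p + q, p) = (51 − 7)/(51 + 7) · 300674088 = 228097584.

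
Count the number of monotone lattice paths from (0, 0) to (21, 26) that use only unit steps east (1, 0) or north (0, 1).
Number of paths = 12551759587422

A monotone lattice path from (0, 0) to (21, 26) consists of 21 east steps and 26 north steps in some order, so it is determined by which 21 of the 47 steps are east. The count is C(47, 21) = 12551759587422.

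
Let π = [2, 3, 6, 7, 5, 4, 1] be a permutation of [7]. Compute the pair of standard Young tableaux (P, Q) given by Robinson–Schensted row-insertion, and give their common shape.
P = [1, 3, 4, 7] / [2] / [5] / [6];  Q = [1, 2, 3, 4] / [5] / [6] / [7];  common shape = (4, 1, 1, 1)

Row-insert the values π_1, π_2, … into P one at a time, bumping the leftmost entry strictly greater than the inserted value down to the next row. The recording tableau Q records, in position (i, j), the step at which that cell was added to P.
  Insert 2 (step 1): P = [2];  Q = [1]
  Insert 3 (step 2): P = [2, 3];  Q = [1, 2]
  Insert 6 (step 3): P = [2, 3, 6];  Q = [1, 2, 3]
  Insert 7 (step 4): P = [2, 3, 6, 7];  Q = [1, 2, 3, 4]
  Insert 5 (step 5): P = [2, 3, 5, 7] / [6];  Q = [1, 2, 3, 4] / [5]
  Insert 4 (step 6): P = [2, 3, 4, 7] / [5] / [6];  Q = [1, 2, 3, 4] / [5] / [6]
  Insert 1 (step 7): P = [1, 3, 4, 7] / [2] / [5] / [6];  Q = [1, 2, 3, 4] / [5] / [6] / [7]
Final shape: (4, 1, 1, 1).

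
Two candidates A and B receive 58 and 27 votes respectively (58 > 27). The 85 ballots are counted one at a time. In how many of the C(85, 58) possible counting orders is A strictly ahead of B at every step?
Strict-lead orderings = 4014128654600111661936

Total orderings of the 85 votes with 58 for A: C(85, 58) = 11006481794871273911760. By the Bertrand ballot formula (Cycle Lemma / reflection principle), the number of orderings in which A is strictly ahead of B throughout is (p − q)/(p + q) · C(p + q, p) = (58 − 27)/(58 + 27) · 11006481794871273911760 = 4014128654600111661936.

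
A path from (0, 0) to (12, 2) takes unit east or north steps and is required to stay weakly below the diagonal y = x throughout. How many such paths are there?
Number of paths = 77

By the reflection principle (André's argument), the number of monotone paths to (12, 2) with n ≤ m that never go above y = x is C(14, 12) − C(14, 13) = 91 − 14 = 77.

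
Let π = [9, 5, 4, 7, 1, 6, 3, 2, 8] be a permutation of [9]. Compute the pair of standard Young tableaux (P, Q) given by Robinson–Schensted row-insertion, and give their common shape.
P = [1, 2, 8] / [3, 6] / [4, 7] / [5] / [9];  Q = [1, 4, 9] / [2, 6] / [3, 7] / [5] / [8];  common shape = (3, 2, 2, 1, 1)

Row-insert the values π_1, π_2, … into P one at a time, bumping the leftmost entry strictly greater than the inserted value down to the next row. The recording tableau Q records, in position (i, j), the step at which that cell was added to P.
  Insert 9 (step 1): P = [9];  Q = [1]
  Insert 5 (step 2): P = [5] / [9];  Q = [1] / [2]
  Insert 4 (step 3): P = [4] / [5] / [9];  Q = [1] / [2] / [3]
  Insert 7 (step 4): P = [4, 7] / [5] / [9];  Q = [1, 4] / [2] / [3]
  Insert 1 (step 5): P = [1, 7] / [4] / [5] / [9];  Q = [1, 4] / [2] / [3] / [5]
  Insert 6 (step 6): P = [1, 6] / [4, 7] / [5] / [9];  Q = [1, 4] / [2, 6] / [3] / [5]
  Insert 3 (step 7): P = [1, 3] / [4, 6] / [5, 7] / [9];  Q = [1, 4] / [2, 6] / [3, 7] / [5]
  Insert 2 (step 8): P = [1, 2] / [3, 6] / [4, 7] / [5] / [9];  Q = [1, 4] / [2, 6] / [3, 7] / [5] / [8]
  Insert 8 (step 9): P = [1, 2, 8] / [3, 6] / [4, 7] / [5] / [9];  Q = [1, 4, 9] / [2, 6] / [3, 7] / [5] / [8]
Final shape: (3, 2, 2, 1, 1).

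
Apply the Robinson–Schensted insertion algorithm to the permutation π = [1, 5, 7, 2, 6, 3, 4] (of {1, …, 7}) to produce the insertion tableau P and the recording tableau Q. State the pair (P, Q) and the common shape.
P = [1, 2, 3, 4] / [5, 6] / [7];  Q = [1, 2, 3, 7] / [4, 5] / [6];  common shape = (4, 2, 1)

Row-insert the values π_1, π_2, … into P one at a time, bumping the leftmost entry strictly greater than the inserted value down to the next row. The recording tableau Q records, in position (i, j), the step at which that cell was added to P.
  Insert 1 (step 1): P = [1];  Q = [1]
  Insert 5 (step 2): P = [1, 5];  Q = [1, 2]
  Insert 7 (step 3): P = [1, 5, 7];  Q = [1, 2, 3]
  Insert 2 (step 4): P = [1, 2, 7] / [5];  Q = [1, 2, 3] / [4]
  Insert 6 (step 5): P = [1, 2, 6] / [5, 7];  Q = [1, 2, 3] / [4, 5]
  Insert 3 (step 6): P = [1, 2, 3] / [5, 6] / [7];  Q = [1, 2, 3] / [4, 5] / [6]
  Insert 4 (step 7): P = [1, 2, 3, 4] / [5, 6] / [7];  Q = [1, 2, 3, 7] / [4, 5] / [6]
Final shape: (4, 2, 1).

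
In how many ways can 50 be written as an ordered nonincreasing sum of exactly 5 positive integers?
p(50, 5 parts) = 2611

Partitions of n into exactly k parts are in bijection with partitions of n − k into at most k parts (subtract 1 from each part). So p(50, exactly 5) = p(45, parts ≤ 5). Computing via the recurrence p(m, j) = p(m, j−1) + p(m−j, j) gives 2611.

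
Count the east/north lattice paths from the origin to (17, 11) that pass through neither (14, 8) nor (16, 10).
Number of paths = 8292550

Inclusion–exclusion. Total paths: C(28, 17) = 21474180. Through P₁: C(22, 14)·C(6, 3) = 6395400. Through P₂: C(26, 16)·C(2, 1) = 10623470. Since P₁ is strictly southwest of P₂, a monotone path through both must visit P₁ then P₂; paths through both = C(22, 14)·C(4, 2)·C(2, 1) = 3837240. Avoid both = 21474180 − 6395400 − 10623470 + 3837240 = 8292550.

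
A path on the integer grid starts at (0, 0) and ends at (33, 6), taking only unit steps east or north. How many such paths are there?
Number of paths = 3262623

A monotone lattice path from (0, 0) to (33, 6) consists of 33 east steps and 6 north steps in some order, so it is determined by which 33 of the 39 steps are east. The count is C(39, 33) = 3262623.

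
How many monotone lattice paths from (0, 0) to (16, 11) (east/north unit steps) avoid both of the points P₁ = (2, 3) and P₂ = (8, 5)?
Number of paths = 6816174

Inclusion–exclusion. Total paths: C(27, 16) = 13037895. Through P₁: C(5, 2)·C(22, 14) = 3197700. Through P₂: C(13, 8)·C(14, 8) = 3864861. Since P₁ is strictly southwest of P₂, a monotone path through both must visit P₁ then P₂; paths through both = C(5, 2)·C(8, 6)·C(14, 8) = 840840. Avoid both = 13037895 − 3197700 − 3864861 + 840840 = 6816174.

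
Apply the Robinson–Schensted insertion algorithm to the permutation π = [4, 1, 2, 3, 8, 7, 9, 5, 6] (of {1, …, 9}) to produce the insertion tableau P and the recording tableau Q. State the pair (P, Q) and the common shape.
P = [1, 2, 3, 5, 6] / [4, 7, 9] / [8];  Q = [1, 3, 4, 5, 7] / [2, 6, 9] / [8];  common shape = (5, 3, 1)

Row-insert the values π_1, π_2, … into P one at a time, bumping the leftmost entry strictly greater than the inserted value down to the next row. The recording tableau Q records, in position (i, j), the step at which that cell was added to P.
  Insert 4 (step 1): P = [4];  Q = [1]
  Insert 1 (step 2): P = [1] / [4];  Q = [1] / [2]
  Insert 2 (step 3): P = [1, 2] / [4];  Q = [1, 3] / [2]
  Insert 3 (step 4): P = [1, 2, 3] / [4];  Q = [1, 3, 4] / [2]
  Insert 8 (step 5): P = [1, 2, 3, 8] / [4];  Q = [1, 3, 4, 5] / [2]
  Insert 7 (step 6): P = [1, 2, 3, 7] / [4, 8];  Q = [1, 3, 4, 5] / [2, 6]
  Insert 9 (step 7): P = [1, 2, 3, 7, 9] / [4, 8];  Q = [1, 3, 4, 5, 7] / [2, 6]
  Insert 5 (step 8): P = [1, 2, 3, 5, 9] / [4, 7] / [8];  Q = [1, 3, 4, 5, 7] / [2, 6] / [8]
  Insert 6 (step 9): P = [1, 2, 3, 5, 6] / [4, 7, 9] / [8];  Q = [1, 3, 4, 5, 7] / [2, 6, 9] / [8]
Final shape: (5, 3, 1).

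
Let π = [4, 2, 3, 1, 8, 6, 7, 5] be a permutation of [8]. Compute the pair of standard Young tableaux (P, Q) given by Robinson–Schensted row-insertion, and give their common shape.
P = [1, 3, 5, 7] / [2, 6] / [4, 8];  Q = [1, 3, 5, 7] / [2, 6] / [4, 8];  common shape = (4, 2, 2)

Row-insert the values π_1, π_2, … into P one at a time, bumping the leftmost entry strictly greater than the inserted value down to the next row. The recording tableau Q records, in position (i, j), the step at which that cell was added to P.
  Insert 4 (step 1): P = [4];  Q = [1]
  Insert 2 (step 2): P = [2] / [4];  Q = [1] / [2]
  Insert 3 (step 3): P = [2, 3] / [4];  Q = [1, 3] / [2]
  Insert 1 (step 4): P = [1, 3] / [2] / [4];  Q = [1, 3] / [2] / [4]
  Insert 8 (step 5): P = [1, 3, 8] / [2] / [4];  Q = [1, 3, 5] / [2] / [4]
  Insert 6 (step 6): P = [1, 3, 6] / [2, 8] / [4];  Q = [1, 3, 5] / [2, 6] / [4]
  Insert 7 (step 7): P = [1, 3, 6, 7] / [2, 8] / [4];  Q = [1, 3, 5, 7] / [2, 6] / [4]
  Insert 5 (step 8): P = [1, 3, 5, 7] / [2, 6] / [4, 8];  Q = [1, 3, 5, 7] / [2, 6] / [4, 8]
Final shape: (4, 2, 2).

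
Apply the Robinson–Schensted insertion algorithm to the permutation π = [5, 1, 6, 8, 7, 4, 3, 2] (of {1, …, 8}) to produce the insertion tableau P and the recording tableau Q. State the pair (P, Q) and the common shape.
P = [1, 2, 7] / [3, 6] / [4] / [5] / [8];  Q = [1, 3, 4] / [2, 5] / [6] / [7] / [8];  common shape = (3, 2, 1, 1, 1)

Row-insert the values π_1, π_2, … into P one at a time, bumping the leftmost entry strictly greater than the inserted value down to the next row. The recording tableau Q records, in position (i, j), the step at which that cell was added to P.
  Insert 5 (step 1): P = [5];  Q = [1]
  Insert 1 (step 2): P = [1] / [5];  Q = [1] / [2]
  Insert 6 (step 3): P = [1, 6] / [5];  Q = [1, 3] / [2]
  Insert 8 (step 4): P = [1, 6, 8] / [5];  Q = [1, 3, 4] / [2]
  Insert 7 (step 5): P = [1, 6, 7] / [5, 8];  Q = [1, 3, 4] / [2, 5]
  Insert 4 (step 6): P = [1, 4, 7] / [5, 6] / [8];  Q = [1, 3, 4] / [2, 5] / [6]
  Insert 3 (step 7): P = [1, 3, 7] / [4, 6] / [5] / [8];  Q = [1, 3, 4] / [2, 5] / [6] / [7]
  Insert 2 (step 8): P = [1, 2, 7] / [3, 6] / [4] / [5] / [8];  Q = [1, 3, 4] / [2, 5] / [6] / [7] / [8]
Final shape: (3, 2, 1, 1, 1).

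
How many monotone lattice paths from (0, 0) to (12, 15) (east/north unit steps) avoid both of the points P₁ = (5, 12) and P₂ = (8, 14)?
Number of paths = 15351850

Inclusion–exclusion. Total paths: C(27, 12) = 17383860. Through P₁: C(17, 5)·C(10, 7) = 742560. Through P₂: C(22, 8)·C(5, 4) = 1598850. Since P₁ is strictly southwest of P₂, a monotone path through both must visit P₁ then P₂; paths through both = C(17, 5)·C(5, 3)·C(5, 4) = 309400. Avoid both = 17383860 − 742560 − 1598850 + 309400 = 15351850.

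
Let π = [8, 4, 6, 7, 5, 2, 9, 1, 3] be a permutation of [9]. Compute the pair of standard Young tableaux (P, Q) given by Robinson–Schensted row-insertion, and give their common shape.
P = [1, 3, 7, 9] / [2, 5] / [4] / [6] / [8];  Q = [1, 3, 4, 7] / [2, 9] / [5] / [6] / [8];  common shape = (4, 2, 1, 1, 1)

Row-insert the values π_1, π_2, … into P one at a time, bumping the leftmost entry strictly greater than the inserted value down to the next row. The recording tableau Q records, in position (i, j), the step at which that cell was added to P.
  Insert 8 (step 1): P = [8];  Q = [1]
  Insert 4 (step 2): P = [4] / [8];  Q = [1] / [2]
  Insert 6 (step 3): P = [4, 6] / [8];  Q = [1, 3] / [2]
  Insert 7 (step 4): P = [4, 6, 7] / [8];  Q = [1, 3, 4] / [2]
  Insert 5 (step 5): P = [4, 5, 7] / [6] / [8];  Q = [1, 3, 4] / [2] / [5]
  Insert 2 (step 6): P = [2, 5, 7] / [4] / [6] / [8];  Q = [1, 3, 4] / [2] / [5] / [6]
  Insert 9 (step 7): P = [2, 5, 7, 9] / [4] / [6] / [8];  Q = [1, 3, 4, 7] / [2] / [5] / [6]
  Insert 1 (step 8): P = [1, 5, 7, 9] / [2] / [4] / [6] / [8];  Q = [1, 3, 4, 7] / [2] / [5] / [6] / [8]
  Insert 3 (step 9): P = [1, 3, 7, 9] / [2, 5] / [4] / [6] / [8];  Q = [1, 3, 4, 7] / [2, 9] / [5] / [6] / [8]
Final shape: (4, 2, 1, 1, 1).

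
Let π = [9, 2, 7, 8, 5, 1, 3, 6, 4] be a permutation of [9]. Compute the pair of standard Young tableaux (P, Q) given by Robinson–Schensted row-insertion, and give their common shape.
P = [1, 3, 4] / [2, 5, 6] / [7, 8] / [9];  Q = [1, 3, 4] / [2, 7, 8] / [5, 9] / [6];  common shape = (3, 3, 2, 1)

Row-insert the values π_1, π_2, … into P one at a time, bumping the leftmost entry strictly greater than the inserted value down to the next row. The recording tableau Q records, in position (i, j), the step at which that cell was added to P.
  Insert 9 (step 1): P = [9];  Q = [1]
  Insert 2 (step 2): P = [2] / [9];  Q = [1] / [2]
  Insert 7 (step 3): P = [2, 7] / [9];  Q = [1, 3] / [2]
  Insert 8 (step 4): P = [2, 7, 8] / [9];  Q = [1, 3, 4] / [2]
  Insert 5 (step 5): P = [2, 5, 8] / [7] / [9];  Q = [1, 3, 4] / [2] / [5]
  Insert 1 (step 6): P = [1, 5, 8] / [2] / [7] / [9];  Q = [1, 3, 4] / [2] / [5] / [6]
  Insert 3 (step 7): P = [1, 3, 8] / [2, 5] / [7] / [9];  Q = [1, 3, 4] / [2, 7] / [5] / [6]
  Insert 6 (step 8): P = [1, 3, 6] / [2, 5, 8] / [7] / [9];  Q = [1, 3, 4] / [2, 7, 8] / [5] / [6]
  Insert 4 (step 9): P = [1, 3, 4] / [2, 5, 6] / [7, 8] / [9];  Q = [1, 3, 4] / [2, 7, 8] / [5, 9] / [6]
Final shape: (3, 3, 2, 1).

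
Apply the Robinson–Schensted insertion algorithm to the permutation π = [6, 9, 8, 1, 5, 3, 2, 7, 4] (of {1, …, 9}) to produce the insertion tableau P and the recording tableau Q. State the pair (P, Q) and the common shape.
P = [1, 2, 4] / [3, 7] / [5, 8] / [6] / [9];  Q = [1, 2, 8] / [3, 5] / [4, 9] / [6] / [7];  common shape = (3, 2, 2, 1, 1)

Row-insert the values π_1, π_2, … into P one at a time, bumping the leftmost entry strictly greater than the inserted value down to the next row. The recording tableau Q records, in position (i, j), the step at which that cell was added to P.
  Insert 6 (step 1): P = [6];  Q = [1]
  Insert 9 (step 2): P = [6, 9];  Q = [1, 2]
  Insert 8 (step 3): P = [6, 8] / [9];  Q = [1, 2] / [3]
  Insert 1 (step 4): P = [1, 8] / [6] / [9];  Q = [1, 2] / [3] / [4]
  Insert 5 (step 5): P = [1, 5] / [6, 8] / [9];  Q = [1, 2] / [3, 5] / [4]
  Insert 3 (step 6): P = [1, 3] / [5, 8] / [6] / [9];  Q = [1, 2] / [3, 5] / [4] / [6]
  Insert 2 (step 7): P = [1, 2] / [3, 8] / [5] / [6] / [9];  Q = [1, 2] / [3, 5] / [4] / [6] / [7]
  Insert 7 (step 8): P = [1, 2, 7] / [3, 8] / [5] / [6] / [9];  Q = [1, 2, 8] / [3, 5] / [4] / [6] / [7]
  Insert 4 (step 9): P = [1, 2, 4] / [3, 7] / [5, 8] / [6] / [9];  Q = [1, 2, 8] / [3, 5] / [4, 9] / [6] / [7]
Final shape: (3, 2, 2, 1, 1).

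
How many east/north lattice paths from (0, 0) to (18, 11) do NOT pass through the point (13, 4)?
Number of paths = 32712330

Total paths from (0, 0) to (18, 11): C(29, 18) = 34597290. Paths through (13, 4): (paths (0, 0) → (13, 4)) × (paths (13, 4) → (18, 11)) = C(17, 13) · C(12, 5) = 2380 · 792 = 1884960. Avoidance count = 34597290 − 1884960 = 32712330.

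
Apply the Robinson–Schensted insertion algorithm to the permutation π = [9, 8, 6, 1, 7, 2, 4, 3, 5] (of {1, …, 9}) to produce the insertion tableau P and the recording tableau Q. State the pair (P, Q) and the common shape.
P = [1, 2, 3, 5] / [4, 7] / [6] / [8] / [9];  Q = [1, 5, 7, 9] / [2, 6] / [3] / [4] / [8];  common shape = (4, 2, 1, 1, 1)

Row-insert the values π_1, π_2, … into P one at a time, bumping the leftmost entry strictly greater than the inserted value down to the next row. The recording tableau Q records, in position (i, j), the step at which that cell was added to P.
  Insert 9 (step 1): P = [9];  Q = [1]
  Insert 8 (step 2): P = [8] / [9];  Q = [1] / [2]
  Insert 6 (step 3): P = [6] / [8] / [9];  Q = [1] / [2] / [3]
  Insert 1 (step 4): P = [1] / [6] / [8] / [9];  Q = [1] / [2] / [3] / [4]
  Insert 7 (step 5): P = [1, 7] / [6] / [8] / [9];  Q = [1, 5] / [2] / [3] / [4]
  Insert 2 (step 6): P = [1, 2] / [6, 7] / [8] / [9];  Q = [1, 5] / [2, 6] / [3] / [4]
  Insert 4 (step 7): P = [1, 2, 4] / [6, 7] / [8] / [9];  Q = [1, 5, 7] / [2, 6] / [3] / [4]
  Insert 3 (step 8): P = [1, 2, 3] / [4, 7] / [6] / [8] / [9];  Q = [1, 5, 7] / [2, 6] / [3] / [4] / [8]
  Insert 5 (step 9): P = [1, 2, 3, 5] / [4, 7] / [6] / [8] / [9];  Q = [1, 5, 7, 9] / [2, 6] / [3] / [4] / [8]
Final shape: (4, 2, 1, 1, 1).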